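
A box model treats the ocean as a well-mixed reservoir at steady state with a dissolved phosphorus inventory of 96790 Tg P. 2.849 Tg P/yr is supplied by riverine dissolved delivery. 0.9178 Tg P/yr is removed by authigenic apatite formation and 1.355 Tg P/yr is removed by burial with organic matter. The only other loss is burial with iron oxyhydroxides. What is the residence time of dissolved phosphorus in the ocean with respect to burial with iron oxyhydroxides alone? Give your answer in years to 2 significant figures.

170000 yr

At steady state ΣF_in = ΣF_out.
ΣF_in = 2.8490 Tg P/yr.
Burial with iron oxyhydroxides flux = ΣF_in − (0.9178 + 1.355) = 2.8490 − 2.273 = 0.5762 Tg P/yr.
τ = M / F = 96790 / 0.5762 = 168000 yr.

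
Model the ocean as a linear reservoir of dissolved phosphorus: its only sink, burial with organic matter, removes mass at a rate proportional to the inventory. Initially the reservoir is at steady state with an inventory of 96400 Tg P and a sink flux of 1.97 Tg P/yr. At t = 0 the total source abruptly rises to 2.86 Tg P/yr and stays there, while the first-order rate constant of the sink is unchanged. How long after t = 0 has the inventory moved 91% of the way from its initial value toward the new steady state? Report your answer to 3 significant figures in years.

118000 yr

τ = M₀/F₀ = 96400/1.97 = 48930 yr.
The remaining gap fraction is e^(−t/τ); 91% covered ⇒ e^(−t/τ) = 0.0900.
t = −τ ln(0.0900) = 48930 × 2.408 = 117800 yr.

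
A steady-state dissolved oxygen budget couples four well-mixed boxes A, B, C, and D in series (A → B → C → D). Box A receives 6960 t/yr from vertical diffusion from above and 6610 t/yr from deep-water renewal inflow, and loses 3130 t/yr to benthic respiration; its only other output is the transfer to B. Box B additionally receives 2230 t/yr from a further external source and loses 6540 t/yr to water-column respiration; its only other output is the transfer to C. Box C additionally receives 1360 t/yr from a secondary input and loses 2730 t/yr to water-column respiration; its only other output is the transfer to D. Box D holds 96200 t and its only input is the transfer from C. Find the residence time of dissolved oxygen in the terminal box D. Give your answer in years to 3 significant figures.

20.2 yr

Box A: F(A→B) = (6960 + 6610) − 3130 = 10440 t/yr.
Box B: F(B→C) = (10440 + 2230) − 6540 = 6130.0 t/yr.
Box C: F(C→D) = (6130.0 + 1360) − 2730 = 4760.0 t/yr.
Box D throughput = its input = 4760.0 t/yr; τ = 96200 / 4760.0 = 20.21 yr.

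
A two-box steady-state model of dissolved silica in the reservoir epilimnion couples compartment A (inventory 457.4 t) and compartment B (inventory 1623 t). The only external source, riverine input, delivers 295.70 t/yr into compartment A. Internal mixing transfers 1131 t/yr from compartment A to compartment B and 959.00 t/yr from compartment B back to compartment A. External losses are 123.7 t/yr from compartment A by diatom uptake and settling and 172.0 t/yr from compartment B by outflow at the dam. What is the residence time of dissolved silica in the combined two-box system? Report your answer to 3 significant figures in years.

7.04 yr

For the system as a whole, the A↔B exchange is internal and contributes nothing to the throughput; only the external sinks remove mass.
M_total = 457.4 + 1623 = 2080.4 t.
ΣF_external_out = 123.7 + 172.0 = 295.70 t/yr.
τ = M_total / ΣF_ext = 2080.4 / 295.70 = 7.036 yr.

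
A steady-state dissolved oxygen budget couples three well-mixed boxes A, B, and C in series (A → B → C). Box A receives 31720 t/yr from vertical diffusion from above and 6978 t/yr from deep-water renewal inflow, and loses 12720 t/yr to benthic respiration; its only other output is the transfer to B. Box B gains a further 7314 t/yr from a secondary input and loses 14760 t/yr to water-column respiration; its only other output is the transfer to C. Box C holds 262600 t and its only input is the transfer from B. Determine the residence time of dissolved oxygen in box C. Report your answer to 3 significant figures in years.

Box A: F(A→B) = (31720 + 6978) − 12720 = 25978 t/yr.
Box B: F(B→C) = (25978 + 7314) − 14760 = 18532 t/yr.
Box C throughput = its input = 18532 t/yr; τ = 262600 / 18532 = 14.17 yr.

14.2 yr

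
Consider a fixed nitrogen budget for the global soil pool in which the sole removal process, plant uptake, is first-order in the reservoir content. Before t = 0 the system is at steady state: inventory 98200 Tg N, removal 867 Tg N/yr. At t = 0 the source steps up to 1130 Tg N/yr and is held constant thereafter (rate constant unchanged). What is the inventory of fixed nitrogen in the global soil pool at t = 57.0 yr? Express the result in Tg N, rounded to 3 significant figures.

τ = M₀/F₀ = 98200/867 = 113.3 yr; rate constant k = 1/τ.
New steady state M_∞ = F₁/k = F₁·τ = 1130 × 113.3 = 127990 Tg N.
M(t) = M_∞ + (M₀ − M_∞)·e^(−t/τ); t/τ = 57.0/113.3 = 0.5032, so e^(−t/τ) = 0.6046.
M(t) = 127990 − 29790 × 0.6046 = 109980 Tg N.

110000 Tg N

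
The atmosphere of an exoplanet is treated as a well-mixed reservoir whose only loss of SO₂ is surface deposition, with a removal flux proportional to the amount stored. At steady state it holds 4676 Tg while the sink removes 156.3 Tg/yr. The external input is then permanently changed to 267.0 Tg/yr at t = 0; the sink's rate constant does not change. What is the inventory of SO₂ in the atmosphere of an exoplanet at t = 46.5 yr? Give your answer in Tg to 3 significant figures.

7290 Tg

τ = M₀/F₀ = 4676/156.3 = 29.92 yr; rate constant k = 1/τ.
New steady state M_∞ = F₁/k = F₁·τ = 267.0 × 29.92 = 7987.8 Tg.
M(t) = M_∞ + (M₀ − M_∞)·e^(−t/τ); t/τ = 46.5/29.92 = 1.554, so e^(−t/τ) = 0.2113.
M(t) = 7987.8 − 3312 × 0.2113 = 7287.9 Tg.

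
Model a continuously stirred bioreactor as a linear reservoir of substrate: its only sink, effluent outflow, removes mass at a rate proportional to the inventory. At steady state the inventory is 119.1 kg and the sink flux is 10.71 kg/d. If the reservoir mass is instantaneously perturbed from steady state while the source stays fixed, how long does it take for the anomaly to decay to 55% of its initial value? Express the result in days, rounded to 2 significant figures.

6.6 d

For a linear reservoir the anomaly decays as exp(−t/τ) with τ = M/F = 119.1/10.71 = 11.12 d.
exp(−t/τ) = 0.55 ⇒ t = −τ ln(0.55) = 11.12 × 0.5978 = 6.648 d.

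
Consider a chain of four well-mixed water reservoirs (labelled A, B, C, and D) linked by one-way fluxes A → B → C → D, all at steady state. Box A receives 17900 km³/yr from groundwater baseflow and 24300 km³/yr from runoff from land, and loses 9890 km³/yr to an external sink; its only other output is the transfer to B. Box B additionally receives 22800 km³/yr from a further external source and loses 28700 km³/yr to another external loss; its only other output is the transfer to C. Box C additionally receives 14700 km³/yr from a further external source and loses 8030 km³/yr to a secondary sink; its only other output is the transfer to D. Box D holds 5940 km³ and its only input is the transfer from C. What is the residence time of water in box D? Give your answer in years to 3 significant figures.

0.180 yr

Box A: F(A→B) = (17900 + 24300) − 9890 = 32310 km³/yr.
Box B: F(B→C) = (32310 + 22800) − 28700 = 26410 km³/yr.
Box C: F(C→D) = (26410 + 14700) − 8030 = 33080 km³/yr.
Box D throughput = its input = 33080 km³/yr; τ = 5940 / 33080 = 0.1796 yr.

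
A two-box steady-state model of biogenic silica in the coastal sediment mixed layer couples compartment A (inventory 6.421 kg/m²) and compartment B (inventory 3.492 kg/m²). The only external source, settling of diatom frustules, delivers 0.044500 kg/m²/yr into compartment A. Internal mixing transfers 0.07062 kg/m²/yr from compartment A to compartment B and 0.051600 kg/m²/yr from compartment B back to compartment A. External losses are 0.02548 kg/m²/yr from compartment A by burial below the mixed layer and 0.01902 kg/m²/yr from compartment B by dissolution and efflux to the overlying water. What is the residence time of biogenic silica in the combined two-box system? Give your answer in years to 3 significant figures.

For the system as a whole, the A↔B exchange is internal and contributes nothing to the throughput; only the external sinks remove mass.
M_total = 6.421 + 3.492 = 9.9130 kg/m².
ΣF_external_out = 0.02548 + 0.01902 = 0.044500 kg/m²/yr.
τ = M_total / ΣF_ext = 9.9130 / 0.044500 = 222.8 yr.

223 yr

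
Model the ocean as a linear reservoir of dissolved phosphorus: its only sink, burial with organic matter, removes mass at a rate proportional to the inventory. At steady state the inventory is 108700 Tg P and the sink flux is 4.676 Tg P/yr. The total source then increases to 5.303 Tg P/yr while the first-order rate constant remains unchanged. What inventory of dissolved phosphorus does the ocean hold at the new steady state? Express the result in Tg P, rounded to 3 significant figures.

Rate constant k = F/M = 4.676 / 108700 = 4.302×10^-5 yr⁻¹.
At the new steady state, source = k·M_new ⇒ M_new = 5.303 / 4.302×10^-5 = 123300 Tg P.
(Equivalently M_new = M × F_new/F_old = 108700 × 5.303/4.676.)

123000 Tg P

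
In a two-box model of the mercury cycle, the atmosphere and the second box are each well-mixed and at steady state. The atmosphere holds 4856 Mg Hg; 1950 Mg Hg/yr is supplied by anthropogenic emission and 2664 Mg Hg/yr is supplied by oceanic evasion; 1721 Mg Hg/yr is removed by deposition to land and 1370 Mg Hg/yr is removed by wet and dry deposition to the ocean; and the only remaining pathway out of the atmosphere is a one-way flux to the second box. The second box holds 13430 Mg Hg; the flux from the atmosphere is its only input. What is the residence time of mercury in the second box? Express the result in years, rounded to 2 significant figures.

Balance the atmosphere: ΣF_in = 1950 + 2664 = 4614.0 Mg Hg/yr.
Flux to the second box = ΣF_in − (1721 + 1370) = 1523.0 Mg Hg/yr.
At steady state the output of the second box equals its input, 1523.0 Mg Hg/yr.
τ = M / F = 13430 / 1523.0 = 8.818 yr.

8.8 yr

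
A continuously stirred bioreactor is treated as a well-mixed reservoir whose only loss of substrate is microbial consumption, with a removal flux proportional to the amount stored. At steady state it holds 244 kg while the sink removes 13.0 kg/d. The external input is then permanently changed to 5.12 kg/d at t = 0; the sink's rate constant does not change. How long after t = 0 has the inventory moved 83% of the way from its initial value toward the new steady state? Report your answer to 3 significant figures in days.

τ = M₀/F₀ = 244/13.0 = 18.77 d.
The remaining gap fraction is e^(−t/τ); 83% covered ⇒ e^(−t/τ) = 0.170.
t = −τ ln(0.170) = 18.77 × 1.772 = 33.26 d.

33.3 d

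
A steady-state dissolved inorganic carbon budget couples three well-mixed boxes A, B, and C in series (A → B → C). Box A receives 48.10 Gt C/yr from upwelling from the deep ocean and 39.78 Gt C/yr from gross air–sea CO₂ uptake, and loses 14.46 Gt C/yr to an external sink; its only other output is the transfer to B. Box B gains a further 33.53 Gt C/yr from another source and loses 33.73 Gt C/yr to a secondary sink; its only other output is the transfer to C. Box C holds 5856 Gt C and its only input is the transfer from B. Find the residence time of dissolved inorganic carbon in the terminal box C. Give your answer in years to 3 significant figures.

Box A: F(A→B) = (48.10 + 39.78) − 14.46 = 73.420 Gt C/yr.
Box B: F(B→C) = (73.420 + 33.53) − 33.73 = 73.220 Gt C/yr.
Box C throughput = its input = 73.220 Gt C/yr; τ = 5856 / 73.220 = 79.98 yr.

80.0 yr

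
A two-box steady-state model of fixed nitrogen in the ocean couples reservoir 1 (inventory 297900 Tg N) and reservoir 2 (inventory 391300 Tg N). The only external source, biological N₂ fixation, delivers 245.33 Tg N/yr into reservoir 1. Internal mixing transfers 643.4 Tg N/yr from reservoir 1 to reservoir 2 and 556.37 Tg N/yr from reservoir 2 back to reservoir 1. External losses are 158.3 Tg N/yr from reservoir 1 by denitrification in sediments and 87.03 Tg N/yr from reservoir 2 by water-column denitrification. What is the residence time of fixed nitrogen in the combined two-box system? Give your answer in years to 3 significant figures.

2810 yr

Treat the two boxes together as one reservoir: the mixing fluxes between them are internal recycling, so τ = ΣM / Σ(external losses).
M_total = 297900 + 391300 = 689200 Tg N.
ΣF_external_out = 158.3 + 87.03 = 245.33 Tg N/yr.
τ = M_total / ΣF_ext = 689200 / 245.33 = 2809 yr.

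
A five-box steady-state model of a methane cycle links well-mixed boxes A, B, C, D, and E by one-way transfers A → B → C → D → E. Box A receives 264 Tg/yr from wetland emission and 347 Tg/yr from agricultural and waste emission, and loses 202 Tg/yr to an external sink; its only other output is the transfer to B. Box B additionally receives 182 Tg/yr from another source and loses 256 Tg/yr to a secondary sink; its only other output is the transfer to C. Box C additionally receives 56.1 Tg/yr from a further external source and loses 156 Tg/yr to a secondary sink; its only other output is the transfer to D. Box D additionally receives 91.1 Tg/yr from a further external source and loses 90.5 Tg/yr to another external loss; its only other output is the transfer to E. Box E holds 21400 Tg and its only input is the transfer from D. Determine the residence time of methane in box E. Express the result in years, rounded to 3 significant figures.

Box A: F(A→B) = (264 + 347) − 202 = 409.00 Tg/yr.
Box B: F(B→C) = (409.00 + 182) − 256 = 335.00 Tg/yr.
Box C: F(C→D) = (335.00 + 56.1) − 156 = 235.10 Tg/yr.
Box D: F(D→E) = (235.10 + 91.1) − 90.5 = 235.70 Tg/yr.
Box E throughput = its input = 235.70 Tg/yr; τ = 21400 / 235.70 = 90.79 yr.

90.8 yr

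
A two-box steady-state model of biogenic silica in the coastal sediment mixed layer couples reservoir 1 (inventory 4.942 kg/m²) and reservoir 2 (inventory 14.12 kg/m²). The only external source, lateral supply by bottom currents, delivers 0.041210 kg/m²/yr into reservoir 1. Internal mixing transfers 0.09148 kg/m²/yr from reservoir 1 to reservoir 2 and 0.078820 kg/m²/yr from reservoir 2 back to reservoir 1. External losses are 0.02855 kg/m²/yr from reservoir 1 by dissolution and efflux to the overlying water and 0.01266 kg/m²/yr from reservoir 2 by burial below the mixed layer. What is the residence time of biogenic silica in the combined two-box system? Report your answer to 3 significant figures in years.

For the system as a whole, the A↔B exchange is internal and contributes nothing to the throughput; only the external sinks remove mass.
M_total = 4.942 + 14.12 = 19.062 kg/m².
ΣF_external_out = 0.02855 + 0.01266 = 0.041210 kg/m²/yr.
τ = M_total / ΣF_ext = 19.062 / 0.041210 = 462.6 yr.

463 yr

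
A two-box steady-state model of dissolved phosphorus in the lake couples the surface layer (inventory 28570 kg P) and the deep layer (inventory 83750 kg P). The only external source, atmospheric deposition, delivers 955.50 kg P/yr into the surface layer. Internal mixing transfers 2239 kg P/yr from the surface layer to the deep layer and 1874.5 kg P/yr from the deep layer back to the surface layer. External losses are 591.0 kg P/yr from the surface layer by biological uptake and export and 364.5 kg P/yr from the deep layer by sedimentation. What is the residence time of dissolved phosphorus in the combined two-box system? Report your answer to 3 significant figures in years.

118 yr

Treat the two boxes together as one reservoir: the mixing fluxes between them are internal recycling, so τ = ΣM / Σ(external losses).
M_total = 28570 + 83750 = 112320 kg P.
ΣF_external_out = 591.0 + 364.5 = 955.50 kg P/yr.
τ = M_total / ΣF_ext = 112320 / 955.50 = 117.6 yr.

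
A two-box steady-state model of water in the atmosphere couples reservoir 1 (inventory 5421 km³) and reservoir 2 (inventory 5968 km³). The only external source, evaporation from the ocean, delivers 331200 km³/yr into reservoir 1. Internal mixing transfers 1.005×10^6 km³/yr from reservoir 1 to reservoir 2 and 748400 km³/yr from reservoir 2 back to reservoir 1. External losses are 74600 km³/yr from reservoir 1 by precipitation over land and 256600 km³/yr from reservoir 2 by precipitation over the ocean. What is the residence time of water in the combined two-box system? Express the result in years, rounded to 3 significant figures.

Treat the two boxes together as one reservoir: the mixing fluxes between them are internal recycling, so τ = ΣM / Σ(external losses).
M_total = 5421 + 5968 = 11389 km³.
ΣF_external_out = 74600 + 256600 = 331200 km³/yr.
τ = M_total / ΣF_ext = 11389 / 331200 = 0.03439 yr.

0.0344 yr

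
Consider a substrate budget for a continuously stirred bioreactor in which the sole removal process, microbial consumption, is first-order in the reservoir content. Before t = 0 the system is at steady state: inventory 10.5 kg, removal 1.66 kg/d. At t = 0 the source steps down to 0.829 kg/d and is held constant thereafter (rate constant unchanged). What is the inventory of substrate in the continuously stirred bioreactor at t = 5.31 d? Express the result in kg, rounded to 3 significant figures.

The sink rate constant is k = F₀/M₀ = 1.66/10.5 = 0.1581 d⁻¹.
Solving dM/dt = F₁ − kM with M(0) = M₀ gives M(t) = F₁/k + (M₀ − F₁/k)·e^(−kt).
F₁/k = 0.829/0.1581 = 5.2437 kg; kt = 0.1581 × 5.31 = 0.8395, e^(−kt) = 0.4319.
M(5.31) = 5.2437 + (10.5 − 5.2437) × 0.4319 = 5.2437 + 2.270 = 7.5141 kg.

7.51 kg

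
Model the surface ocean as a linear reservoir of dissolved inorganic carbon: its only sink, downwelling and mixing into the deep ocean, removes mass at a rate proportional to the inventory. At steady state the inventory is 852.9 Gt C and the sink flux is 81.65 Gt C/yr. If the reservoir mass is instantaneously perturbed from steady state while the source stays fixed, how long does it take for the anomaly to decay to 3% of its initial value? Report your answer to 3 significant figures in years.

For a linear reservoir the anomaly decays as exp(−t/τ) with τ = M/F = 852.9/81.65 = 10.45 yr.
exp(−t/τ) = 0.03 ⇒ t = −τ ln(0.03) = 10.45 × 3.507 = 36.63 yr.

36.6 yr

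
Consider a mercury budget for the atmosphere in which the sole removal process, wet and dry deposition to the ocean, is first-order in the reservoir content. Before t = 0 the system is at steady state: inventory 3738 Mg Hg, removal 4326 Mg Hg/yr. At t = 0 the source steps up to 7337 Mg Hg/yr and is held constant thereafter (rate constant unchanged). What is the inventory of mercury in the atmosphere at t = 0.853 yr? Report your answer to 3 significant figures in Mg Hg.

Residence time τ = M₀/F₀ = 0.8641 yr. The eventual steady state is M_∞ = M₀·(F₁/F₀) = 3738 × 7337/4326 = 6339.7 Mg Hg.
The anomaly ΔM(t) = M(t) − M_∞ decays as ΔM₀·e^(−t/τ) with ΔM₀ = 3738 − 6339.7 = −2602 Mg Hg.
At t = 0.853 yr, e^(−t/τ) = e^(−0.9872) = 0.3726, so ΔM = −969.5 Mg Hg and M = 6339.7 − 969.5 = 5370.3 Mg Hg.

5370 Mg Hg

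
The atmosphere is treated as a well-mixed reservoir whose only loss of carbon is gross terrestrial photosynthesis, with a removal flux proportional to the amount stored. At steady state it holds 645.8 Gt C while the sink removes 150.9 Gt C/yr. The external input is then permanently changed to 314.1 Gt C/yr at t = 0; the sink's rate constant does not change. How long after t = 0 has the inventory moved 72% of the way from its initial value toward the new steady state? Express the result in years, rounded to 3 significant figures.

5.45 yr

τ = M₀/F₀ = 645.8/150.9 = 4.280 yr.
The remaining gap fraction is e^(−t/τ); 72% covered ⇒ e^(−t/τ) = 0.280.
t = −τ ln(0.280) = 4.280 × 1.273 = 5.448 yr.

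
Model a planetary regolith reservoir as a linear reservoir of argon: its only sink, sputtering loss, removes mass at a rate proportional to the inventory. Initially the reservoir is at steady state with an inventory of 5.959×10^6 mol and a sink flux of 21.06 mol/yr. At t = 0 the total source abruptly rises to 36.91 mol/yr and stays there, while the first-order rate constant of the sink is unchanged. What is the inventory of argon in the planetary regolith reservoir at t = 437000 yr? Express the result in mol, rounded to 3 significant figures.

Residence time τ = M₀/F₀ = 283000 yr. The eventual steady state is M_∞ = M₀·(F₁/F₀) = 5.959×10^6 × 36.91/21.06 = 1.0444×10^7 mol.
The anomaly ΔM(t) = M(t) − M_∞ decays as ΔM₀·e^(−t/τ) with ΔM₀ = 5.959×10^6 − 1.0444×10^7 = −4.485×10^6 mol.
At t = 437000 yr, e^(−t/τ) = e^(−1.544) = 0.2134, so ΔM = −957200 mol and M = 1.0444×10^7 − 957200 = 9.4866×10^6 mol.

9.49×10^6 mol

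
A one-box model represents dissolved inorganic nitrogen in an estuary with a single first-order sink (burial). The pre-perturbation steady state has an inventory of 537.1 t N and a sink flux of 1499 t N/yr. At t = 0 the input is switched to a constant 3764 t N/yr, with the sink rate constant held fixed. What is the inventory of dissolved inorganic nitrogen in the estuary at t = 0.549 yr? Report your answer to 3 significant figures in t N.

Residence time τ = M₀/F₀ = 0.3583 yr. The eventual steady state is M_∞ = M₀·(F₁/F₀) = 537.1 × 3764/1499 = 1348.7 t N.
The anomaly ΔM(t) = M(t) − M_∞ decays as ΔM₀·e^(−t/τ) with ΔM₀ = 537.1 − 1348.7 = −811.6 t N.
At t = 0.549 yr, e^(−t/τ) = e^(−1.532) = 0.2161, so ΔM = −175.3 t N and M = 1348.7 − 175.3 = 1173.3 t N.

1170 t N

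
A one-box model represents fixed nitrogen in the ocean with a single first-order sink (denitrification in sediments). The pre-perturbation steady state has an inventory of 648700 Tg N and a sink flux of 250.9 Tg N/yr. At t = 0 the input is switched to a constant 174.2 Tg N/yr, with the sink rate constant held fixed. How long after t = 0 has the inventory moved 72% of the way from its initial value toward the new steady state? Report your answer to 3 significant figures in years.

τ = M₀/F₀ = 648700/250.9 = 2585 yr.
The remaining gap fraction is e^(−t/τ); 72% covered ⇒ e^(−t/τ) = 0.280.
t = −τ ln(0.280) = 2585 × 1.273 = 3291 yr.

3290 yr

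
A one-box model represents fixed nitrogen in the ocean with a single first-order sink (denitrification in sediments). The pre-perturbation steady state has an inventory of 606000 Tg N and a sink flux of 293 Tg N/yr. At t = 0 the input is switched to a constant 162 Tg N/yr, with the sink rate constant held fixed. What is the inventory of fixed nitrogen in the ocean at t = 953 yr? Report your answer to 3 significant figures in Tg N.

506000 Tg N

Residence time τ = M₀/F₀ = 2068 yr. The eventual steady state is M_∞ = M₀·(F₁/F₀) = 606000 × 162/293 = 335060 Tg N.
The anomaly ΔM(t) = M(t) − M_∞ decays as ΔM₀·e^(−t/τ) with ΔM₀ = 606000 − 335060 = 270900 Tg N.
At t = 953 yr, e^(−t/τ) = e^(−0.4608) = 0.6308, so ΔM = 170900 Tg N and M = 335060 + 170900 = 505970 Tg N.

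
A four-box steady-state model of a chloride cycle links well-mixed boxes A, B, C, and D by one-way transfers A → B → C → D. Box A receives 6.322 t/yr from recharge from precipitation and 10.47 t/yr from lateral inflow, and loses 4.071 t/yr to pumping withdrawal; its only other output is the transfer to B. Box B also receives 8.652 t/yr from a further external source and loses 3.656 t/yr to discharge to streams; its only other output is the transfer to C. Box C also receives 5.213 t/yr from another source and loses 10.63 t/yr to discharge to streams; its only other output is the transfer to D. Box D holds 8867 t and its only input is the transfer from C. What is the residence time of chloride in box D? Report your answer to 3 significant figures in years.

721 yr

Box A: F(A→B) = (6.322 + 10.47) − 4.071 = 12.721 t/yr.
Box B: F(B→C) = (12.721 + 8.652) − 3.656 = 17.717 t/yr.
Box C: F(C→D) = (17.717 + 5.213) − 10.63 = 12.300 t/yr.
Box D throughput = its input = 12.300 t/yr; τ = 8867 / 12.300 = 720.9 yr.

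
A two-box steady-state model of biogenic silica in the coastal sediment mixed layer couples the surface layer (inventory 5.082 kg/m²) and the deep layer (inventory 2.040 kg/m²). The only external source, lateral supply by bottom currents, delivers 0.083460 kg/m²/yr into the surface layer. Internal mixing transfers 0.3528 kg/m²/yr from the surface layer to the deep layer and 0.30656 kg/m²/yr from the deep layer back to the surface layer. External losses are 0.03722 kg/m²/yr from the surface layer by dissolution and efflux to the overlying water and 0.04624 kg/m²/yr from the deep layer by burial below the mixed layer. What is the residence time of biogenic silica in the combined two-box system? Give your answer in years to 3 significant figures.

85.3 yr

Residence time in the combined system uses the total inventory and the total *external* removal — internal exchanges between the two boxes cancel.
M_total = 5.082 + 2.040 = 7.1220 kg/m².
ΣF_external_out = 0.03722 + 0.04624 = 0.083460 kg/m²/yr.
τ = M_total / ΣF_ext = 7.1220 / 0.083460 = 85.33 yr.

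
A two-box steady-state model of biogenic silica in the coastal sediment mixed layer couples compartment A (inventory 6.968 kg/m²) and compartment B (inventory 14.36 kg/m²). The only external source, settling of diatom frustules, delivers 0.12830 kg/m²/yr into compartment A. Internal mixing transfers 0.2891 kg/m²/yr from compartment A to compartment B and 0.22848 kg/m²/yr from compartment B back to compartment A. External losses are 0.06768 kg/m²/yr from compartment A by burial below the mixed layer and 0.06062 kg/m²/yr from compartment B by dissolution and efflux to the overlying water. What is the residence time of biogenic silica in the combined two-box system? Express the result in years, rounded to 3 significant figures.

166 yr

For the system as a whole, the A↔B exchange is internal and contributes nothing to the throughput; only the external sinks remove mass.
M_total = 6.968 + 14.36 = 21.328 kg/m².
ΣF_external_out = 0.06768 + 0.06062 = 0.12830 kg/m²/yr.
τ = M_total / ΣF_ext = 21.328 / 0.12830 = 166.2 yr.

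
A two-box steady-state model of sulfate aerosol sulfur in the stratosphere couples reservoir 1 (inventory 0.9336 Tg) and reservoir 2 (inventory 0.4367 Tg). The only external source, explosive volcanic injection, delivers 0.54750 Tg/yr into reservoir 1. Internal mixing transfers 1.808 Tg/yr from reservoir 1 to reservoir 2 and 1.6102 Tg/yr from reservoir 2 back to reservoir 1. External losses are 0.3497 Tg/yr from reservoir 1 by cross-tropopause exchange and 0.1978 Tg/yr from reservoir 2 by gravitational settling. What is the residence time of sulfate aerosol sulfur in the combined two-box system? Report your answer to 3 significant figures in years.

2.50 yr

Treat the two boxes together as one reservoir: the mixing fluxes between them are internal recycling, so τ = ΣM / Σ(external losses).
M_total = 0.9336 + 0.4367 = 1.3703 Tg.
ΣF_external_out = 0.3497 + 0.1978 = 0.54750 Tg/yr.
τ = M_total / ΣF_ext = 1.3703 / 0.54750 = 2.503 yr.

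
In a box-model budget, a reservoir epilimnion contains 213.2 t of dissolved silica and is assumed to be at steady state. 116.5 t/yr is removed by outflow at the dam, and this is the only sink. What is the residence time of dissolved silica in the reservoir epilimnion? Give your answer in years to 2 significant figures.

τ = M / F = 213.2 / 116.5 = 1.830 yr.

1.8 yr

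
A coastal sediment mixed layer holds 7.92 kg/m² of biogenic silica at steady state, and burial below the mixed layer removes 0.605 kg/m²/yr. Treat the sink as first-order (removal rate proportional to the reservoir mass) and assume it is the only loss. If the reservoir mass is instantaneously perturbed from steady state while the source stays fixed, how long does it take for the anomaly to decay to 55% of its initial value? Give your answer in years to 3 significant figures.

7.83 yr

For a linear reservoir the anomaly decays as exp(−t/τ) with τ = M/F = 7.92/0.605 = 13.09 yr.
exp(−t/τ) = 0.55 ⇒ t = −τ ln(0.55) = 13.09 × 0.5978 = 7.826 yr.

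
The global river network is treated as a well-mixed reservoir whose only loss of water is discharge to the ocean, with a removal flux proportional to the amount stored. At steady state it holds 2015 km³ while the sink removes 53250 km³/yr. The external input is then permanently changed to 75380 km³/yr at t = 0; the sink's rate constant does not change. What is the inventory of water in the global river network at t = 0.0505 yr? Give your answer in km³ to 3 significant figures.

Residence time τ = M₀/F₀ = 0.03784 yr. The eventual steady state is M_∞ = M₀·(F₁/F₀) = 2015 × 75380/53250 = 2852.4 km³.
The anomaly ΔM(t) = M(t) − M_∞ decays as ΔM₀·e^(−t/τ) with ΔM₀ = 2015 − 2852.4 = −837.4 km³.
At t = 0.0505 yr, e^(−t/τ) = e^(−1.335) = 0.2633, so ΔM = −220.5 km³ and M = 2852.4 − 220.5 = 2631.9 km³.

2630 km³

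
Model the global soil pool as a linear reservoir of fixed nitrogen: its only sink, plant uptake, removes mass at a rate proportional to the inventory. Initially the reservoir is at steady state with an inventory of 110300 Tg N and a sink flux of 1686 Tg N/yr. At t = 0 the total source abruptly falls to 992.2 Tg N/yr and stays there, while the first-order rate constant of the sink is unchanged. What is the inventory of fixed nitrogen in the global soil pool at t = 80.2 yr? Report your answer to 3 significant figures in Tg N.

78200 Tg N

The sink rate constant is k = F₀/M₀ = 1686/110300 = 0.01529 yr⁻¹.
Solving dM/dt = F₁ − kM with M(0) = M₀ gives M(t) = F₁/k + (M₀ − F₁/k)·e^(−kt).
F₁/k = 992.2/0.01529 = 64911 Tg N; kt = 0.01529 × 80.2 = 1.226, e^(−kt) = 0.2935.
M(80.2) = 64911 + (110300 − 64911) × 0.2935 = 64911 + 13320 = 78232 Tg N.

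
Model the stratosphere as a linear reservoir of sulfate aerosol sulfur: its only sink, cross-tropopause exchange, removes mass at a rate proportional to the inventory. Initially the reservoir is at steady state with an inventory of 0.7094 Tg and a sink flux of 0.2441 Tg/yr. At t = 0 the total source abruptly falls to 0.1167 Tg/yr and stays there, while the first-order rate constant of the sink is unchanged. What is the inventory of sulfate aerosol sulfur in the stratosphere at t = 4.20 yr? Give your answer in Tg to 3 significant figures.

The sink rate constant is k = F₀/M₀ = 0.2441/0.7094 = 0.3441 yr⁻¹.
Solving dM/dt = F₁ − kM with M(0) = M₀ gives M(t) = F₁/k + (M₀ − F₁/k)·e^(−kt).
F₁/k = 0.1167/0.3441 = 0.33915 Tg; kt = 0.3441 × 4.20 = 1.445, e^(−kt) = 0.2357.
M(4.20) = 0.33915 + (0.7094 − 0.33915) × 0.2357 = 0.33915 + 0.08727 = 0.42642 Tg.

0.426 Tg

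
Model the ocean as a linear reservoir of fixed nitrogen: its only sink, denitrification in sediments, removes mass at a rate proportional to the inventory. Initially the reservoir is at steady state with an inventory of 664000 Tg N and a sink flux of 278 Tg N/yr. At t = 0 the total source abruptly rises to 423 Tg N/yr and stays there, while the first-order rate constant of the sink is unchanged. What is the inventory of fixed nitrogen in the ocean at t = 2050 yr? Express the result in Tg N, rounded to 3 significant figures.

The sink rate constant is k = F₀/M₀ = 278/664000 = 0.0004187 yr⁻¹.
Solving dM/dt = F₁ − kM with M(0) = M₀ gives M(t) = F₁/k + (M₀ − F₁/k)·e^(−kt).
F₁/k = 423/0.0004187 = 1.0103×10^6 Tg N; kt = 0.0004187 × 2050 = 0.8583, e^(−kt) = 0.4239.
M(2050) = 1.0103×10^6 + (664000 − 1.0103×10^6) × 0.4239 = 1.0103×10^6 − 146800 = 863520 Tg N.

864000 Tg N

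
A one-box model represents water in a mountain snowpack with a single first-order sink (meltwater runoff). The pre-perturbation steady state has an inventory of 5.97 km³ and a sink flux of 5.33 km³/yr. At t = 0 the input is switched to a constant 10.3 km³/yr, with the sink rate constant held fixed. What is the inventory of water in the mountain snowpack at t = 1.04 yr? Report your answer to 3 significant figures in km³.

9.34 km³

The sink rate constant is k = F₀/M₀ = 5.33/5.97 = 0.8928 yr⁻¹.
Solving dM/dt = F₁ − kM with M(0) = M₀ gives M(t) = F₁/k + (M₀ − F₁/k)·e^(−kt).
F₁/k = 10.3/0.8928 = 11.537 km³; kt = 0.8928 × 1.04 = 0.9285, e^(−kt) = 0.3951.
M(1.04) = 11.537 + (5.97 − 11.537) × 0.3951 = 11.537 − 2.200 = 9.3371 km³.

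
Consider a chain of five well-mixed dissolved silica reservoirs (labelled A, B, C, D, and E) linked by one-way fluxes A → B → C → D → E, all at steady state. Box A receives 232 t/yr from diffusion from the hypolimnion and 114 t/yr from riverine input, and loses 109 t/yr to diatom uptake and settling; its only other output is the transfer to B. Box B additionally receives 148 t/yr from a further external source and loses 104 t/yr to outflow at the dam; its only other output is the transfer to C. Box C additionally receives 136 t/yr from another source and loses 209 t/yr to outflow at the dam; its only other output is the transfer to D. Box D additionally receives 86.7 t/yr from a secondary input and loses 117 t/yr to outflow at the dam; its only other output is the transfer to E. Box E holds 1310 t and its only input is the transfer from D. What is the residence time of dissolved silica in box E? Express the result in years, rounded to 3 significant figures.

7.37 yr

Box A: F(A→B) = (232 + 114) − 109 = 237.00 t/yr.
Box B: F(B→C) = (237.00 + 148) − 104 = 281.00 t/yr.
Box C: F(C→D) = (281.00 + 136) − 209 = 208.00 t/yr.
Box D: F(D→E) = (208.00 + 86.7) − 117 = 177.70 t/yr.
Box E throughput = its input = 177.70 t/yr; τ = 1310 / 177.70 = 7.372 yr.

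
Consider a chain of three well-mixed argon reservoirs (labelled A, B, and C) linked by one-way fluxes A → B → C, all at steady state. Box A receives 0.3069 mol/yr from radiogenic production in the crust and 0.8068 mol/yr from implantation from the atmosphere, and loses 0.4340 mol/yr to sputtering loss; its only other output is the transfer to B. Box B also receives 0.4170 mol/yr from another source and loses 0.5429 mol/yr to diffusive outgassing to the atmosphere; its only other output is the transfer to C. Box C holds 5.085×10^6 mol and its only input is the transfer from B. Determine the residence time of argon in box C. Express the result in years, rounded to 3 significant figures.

Box A: F(A→B) = (0.3069 + 0.8068) − 0.4340 = 0.67970 mol/yr.
Box B: F(B→C) = (0.67970 + 0.4170) − 0.5429 = 0.55380 mol/yr.
Box C throughput = its input = 0.55380 mol/yr; τ = 5.085×10^6 / 0.55380 = 9.182×10^6 yr.

9.18×10^6 yr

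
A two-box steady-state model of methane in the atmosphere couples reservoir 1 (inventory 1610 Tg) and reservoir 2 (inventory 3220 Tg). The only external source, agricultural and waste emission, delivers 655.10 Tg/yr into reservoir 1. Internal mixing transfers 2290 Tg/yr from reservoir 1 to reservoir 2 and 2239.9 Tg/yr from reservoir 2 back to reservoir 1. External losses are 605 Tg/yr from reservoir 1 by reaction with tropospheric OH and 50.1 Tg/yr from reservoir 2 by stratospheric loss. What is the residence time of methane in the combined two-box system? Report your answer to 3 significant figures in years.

Treat the two boxes together as one reservoir: the mixing fluxes between them are internal recycling, so τ = ΣM / Σ(external losses).
M_total = 1610 + 3220 = 4830.0 Tg.
ΣF_external_out = 605 + 50.1 = 655.10 Tg/yr.
τ = M_total / ΣF_ext = 4830.0 / 655.10 = 7.373 yr.

7.37 yr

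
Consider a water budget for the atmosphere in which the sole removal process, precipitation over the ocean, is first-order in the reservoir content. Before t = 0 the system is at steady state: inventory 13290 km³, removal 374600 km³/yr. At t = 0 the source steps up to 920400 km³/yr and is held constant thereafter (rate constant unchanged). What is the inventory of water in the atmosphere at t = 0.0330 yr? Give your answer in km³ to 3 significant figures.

25000 km³

Residence time τ = M₀/F₀ = 0.03548 yr. The eventual steady state is M_∞ = M₀·(F₁/F₀) = 13290 × 920400/374600 = 32654 km³.
The anomaly ΔM(t) = M(t) − M_∞ decays as ΔM₀·e^(−t/τ) with ΔM₀ = 13290 − 32654 = −19360 km³.
At t = 0.0330 yr, e^(−t/τ) = e^(−0.9302) = 0.3945, so ΔM = −7639 km³ and M = 32654 − 7639 = 25015 km³.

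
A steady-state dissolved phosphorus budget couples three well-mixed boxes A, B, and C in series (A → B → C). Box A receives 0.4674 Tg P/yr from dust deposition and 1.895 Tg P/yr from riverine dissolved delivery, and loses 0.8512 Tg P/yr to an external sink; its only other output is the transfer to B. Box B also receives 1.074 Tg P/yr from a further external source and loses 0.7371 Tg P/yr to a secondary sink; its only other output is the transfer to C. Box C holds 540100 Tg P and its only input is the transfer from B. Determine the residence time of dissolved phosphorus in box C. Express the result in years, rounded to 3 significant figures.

Box A: F(A→B) = (0.4674 + 1.895) − 0.8512 = 1.5112 Tg P/yr.
Box B: F(B→C) = (1.5112 + 1.074) − 0.7371 = 1.8481 Tg P/yr.
Box C throughput = its input = 1.8481 Tg P/yr; τ = 540100 / 1.8481 = 292200 yr.

292000 yr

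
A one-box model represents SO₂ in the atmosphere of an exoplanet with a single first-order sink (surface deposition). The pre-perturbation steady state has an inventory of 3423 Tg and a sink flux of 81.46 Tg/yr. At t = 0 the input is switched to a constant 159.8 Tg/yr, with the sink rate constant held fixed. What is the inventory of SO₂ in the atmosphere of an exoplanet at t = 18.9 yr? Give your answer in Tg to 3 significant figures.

4620 Tg

The sink rate constant is k = F₀/M₀ = 81.46/3423 = 0.02380 yr⁻¹.
Solving dM/dt = F₁ − kM with M(0) = M₀ gives M(t) = F₁/k + (M₀ − F₁/k)·e^(−kt).
F₁/k = 159.8/0.02380 = 6714.9 Tg; kt = 0.02380 × 18.9 = 0.4498, e^(−kt) = 0.6378.
M(18.9) = 6714.9 + (3423 − 6714.9) × 0.6378 = 6714.9 − 2099 = 4615.4 Tg.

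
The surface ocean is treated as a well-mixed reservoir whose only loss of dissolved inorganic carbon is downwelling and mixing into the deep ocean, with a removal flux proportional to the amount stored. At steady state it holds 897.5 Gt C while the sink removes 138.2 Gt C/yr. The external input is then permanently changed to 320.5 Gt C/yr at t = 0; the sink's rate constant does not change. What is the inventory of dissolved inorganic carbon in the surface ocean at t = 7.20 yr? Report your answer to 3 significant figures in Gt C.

1690 Gt C

Residence time τ = M₀/F₀ = 6.494 yr. The eventual steady state is M_∞ = M₀·(F₁/F₀) = 897.5 × 320.5/138.2 = 2081.4 Gt C.
The anomaly ΔM(t) = M(t) − M_∞ decays as ΔM₀·e^(−t/τ) with ΔM₀ = 897.5 − 2081.4 = −1184 Gt C.
At t = 7.20 yr, e^(−t/τ) = e^(−1.109) = 0.3300, so ΔM = −390.7 Gt C and M = 2081.4 − 390.7 = 1690.7 Gt C.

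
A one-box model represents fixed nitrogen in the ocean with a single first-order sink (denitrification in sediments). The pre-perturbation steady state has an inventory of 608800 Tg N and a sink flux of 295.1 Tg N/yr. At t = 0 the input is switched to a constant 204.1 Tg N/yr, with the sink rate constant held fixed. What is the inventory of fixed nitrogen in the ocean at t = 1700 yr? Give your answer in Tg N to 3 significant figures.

Residence time τ = M₀/F₀ = 2063 yr. The eventual steady state is M_∞ = M₀·(F₁/F₀) = 608800 × 204.1/295.1 = 421060 Tg N.
The anomaly ΔM(t) = M(t) − M_∞ decays as ΔM₀·e^(−t/τ) with ΔM₀ = 608800 − 421060 = 187700 Tg N.
At t = 1700 yr, e^(−t/τ) = e^(−0.8240) = 0.4387, so ΔM = 82350 Tg N and M = 421060 + 82350 = 503420 Tg N.

503000 Tg N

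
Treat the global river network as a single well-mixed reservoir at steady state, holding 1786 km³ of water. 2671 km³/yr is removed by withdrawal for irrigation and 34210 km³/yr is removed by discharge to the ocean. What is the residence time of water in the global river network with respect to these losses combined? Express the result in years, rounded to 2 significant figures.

0.048 yr

Total removal = 2671 + 34210 = 36881 km³/yr.
τ = M / ΣF_out = 1786 / 36881 = 0.04843 yr.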